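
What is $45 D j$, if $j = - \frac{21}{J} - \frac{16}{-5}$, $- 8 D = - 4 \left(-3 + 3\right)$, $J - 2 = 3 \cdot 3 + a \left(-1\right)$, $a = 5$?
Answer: $0$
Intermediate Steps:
$J = 6$ ($J = 2 + \left(3 \cdot 3 + 5 \left(-1\right)\right) = 2 + \left(9 - 5\right) = 2 + 4 = 6$)
$D = 0$ ($D = - \frac{\left(-4\right) \left(-3 + 3\right)}{8} = - \frac{\left(-4\right) 0}{8} = \left(- \frac{1}{8}\right) 0 = 0$)
$j = - \frac{3}{10}$ ($j = - \frac{21}{6} - \frac{16}{-5} = \left(-21\right) \frac{1}{6} - - \frac{16}{5} = - \frac{7}{2} + \frac{16}{5} = - \frac{3}{10} \approx -0.3$)
$45 D j = 45 \cdot 0 \left(- \frac{3}{10}\right) = 0 \left(- \frac{3}{10}\right) = 0$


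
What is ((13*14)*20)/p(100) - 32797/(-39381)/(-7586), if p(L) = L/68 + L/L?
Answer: 146716617481/99581422 ≈ 1473.3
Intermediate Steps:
p(L) = 1 + L/68 (p(L) = L*(1/68) + 1 = L/68 + 1 = 1 + L/68)
((13*14)*20)/p(100) - 32797/(-39381)/(-7586) = ((13*14)*20)/(1 + (1/68)*100) - 32797/(-39381)/(-7586) = (182*20)/(1 + 25/17) - 32797*(-1/39381)*(-1/7586) = 3640/(42/17) + (32797/39381)*(-1/7586) = 3640*(17/42) - 32797/298744266 = 4420/3 - 32797/298744266 = 146716617481/99581422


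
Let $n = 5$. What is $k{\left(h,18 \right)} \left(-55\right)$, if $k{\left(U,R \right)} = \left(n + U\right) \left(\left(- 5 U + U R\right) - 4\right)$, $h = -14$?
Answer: $-92070$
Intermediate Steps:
$k{\left(U,R \right)} = \left(5 + U\right) \left(-4 - 5 U + R U\right)$ ($k{\left(U,R \right)} = \left(5 + U\right) \left(\left(- 5 U + U R\right) - 4\right) = \left(5 + U\right) \left(\left(- 5 U + R U\right) - 4\right) = \left(5 + U\right) \left(-4 - 5 U + R U\right)$)
$k{\left(h,18 \right)} \left(-55\right) = \left(-20 - -406 - 5 \left(-14\right)^{2} + 18 \left(-14\right)^{2} + 5 \cdot 18 \left(-14\right)\right) \left(-55\right) = \left(-20 + 406 - 980 + 18 \cdot 196 - 1260\right) \left(-55\right) = \left(-20 + 406 - 980 + 3528 - 1260\right) \left(-55\right) = 1674 \left(-55\right) = -92070$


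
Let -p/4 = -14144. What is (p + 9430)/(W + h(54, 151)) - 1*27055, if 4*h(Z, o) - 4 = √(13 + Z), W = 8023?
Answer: -3095813259099/114461461 - 29336*√67/114461461 ≈ -27047.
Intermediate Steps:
p = 56576 (p = -4*(-14144) = 56576)
h(Z, o) = 1 + √(13 + Z)/4
(p + 9430)/(W + h(54, 151)) - 1*27055 = (56576 + 9430)/(8023 + (1 + √(13 + 54)/4)) - 1*27055 = 66006/(8023 + (1 + √67/4)) - 27055 = 66006/(8024 + √67/4) - 27055 = -27055 + 66006/(8024 + √67/4)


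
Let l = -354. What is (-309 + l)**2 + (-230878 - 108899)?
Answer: 99792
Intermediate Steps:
(-309 + l)**2 + (-230878 - 108899) = (-309 - 354)**2 + (-230878 - 108899) = (-663)**2 - 339777 = 439569 - 339777 = 99792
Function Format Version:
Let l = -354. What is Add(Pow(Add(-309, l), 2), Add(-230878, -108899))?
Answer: 99792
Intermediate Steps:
Add(Pow(Add(-309, l), 2), Add(-230878, -108899)) = Add(Pow(Add(-309, -354), 2), Add(-230878, -108899)) = Add(Pow(-663, 2), -339777) = Add(439569, -339777) = 99792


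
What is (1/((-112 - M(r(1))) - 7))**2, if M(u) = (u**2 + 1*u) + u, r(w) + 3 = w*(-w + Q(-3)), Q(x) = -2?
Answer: 1/20449 ≈ 4.8902e-5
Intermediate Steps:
r(w) = -3 + w*(-2 - w) (r(w) = -3 + w*(-w - 2) = -3 + w*(-2 - w))
M(u) = u**2 + 2*u (M(u) = (u**2 + u) + u = (u + u**2) + u = u**2 + 2*u)
(1/((-112 - M(r(1))) - 7))**2 = (1/((-112 - (-3 - 1*1**2 - 2*1)*(2 + (-3 - 1*1**2 - 2*1))) - 7))**2 = (1/((-112 - (-3 - 1*1 - 2)*(2 + (-3 - 1*1 - 2))) - 7))**2 = (1/((-112 - (-3 - 1 - 2)*(2 + (-3 - 1 - 2))) - 7))**2 = (1/((-112 - (-6)*(2 - 6)) - 7))**2 = (1/((-112 - (-6)*(-4)) - 7))**2 = (1/((-112 - 1*24) - 7))**2 = (1/((-112 - 24) - 7))**2 = (1/(-136 - 7))**2 = (1/(-143))**2 = (-1/143)**2 = 1/20449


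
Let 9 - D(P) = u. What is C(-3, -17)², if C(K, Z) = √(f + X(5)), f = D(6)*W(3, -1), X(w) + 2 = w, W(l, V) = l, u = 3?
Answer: 21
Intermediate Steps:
D(P) = 6 (D(P) = 9 - 1*3 = 9 - 3 = 6)
X(w) = -2 + w
f = 18 (f = 6*3 = 18)
C(K, Z) = √21 (C(K, Z) = √(18 + (-2 + 5)) = √(18 + 3) = √21)
C(-3, -17)² = (√21)² = 21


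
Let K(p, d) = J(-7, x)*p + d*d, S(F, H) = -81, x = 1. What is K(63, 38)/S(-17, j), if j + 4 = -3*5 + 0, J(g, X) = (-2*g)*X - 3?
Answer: -2137/81 ≈ -26.383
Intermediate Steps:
J(g, X) = -3 - 2*X*g (J(g, X) = -2*X*g - 3 = -3 - 2*X*g)
j = -19 (j = -4 + (-3*5 + 0) = -4 + (-15 + 0) = -4 - 15 = -19)
K(p, d) = d² + 11*p (K(p, d) = (-3 - 2*1*(-7))*p + d*d = (-3 + 14)*p + d² = 11*p + d² = d² + 11*p)
K(63, 38)/S(-17, j) = (38² + 11*63)/(-81) = (1444 + 693)*(-1/81) = 2137*(-1/81) = -2137/81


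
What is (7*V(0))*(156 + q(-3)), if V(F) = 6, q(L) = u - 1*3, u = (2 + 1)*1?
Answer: 6552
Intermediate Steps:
u = 3 (u = 3*1 = 3)
q(L) = 0 (q(L) = 3 - 1*3 = 3 - 3 = 0)
(7*V(0))*(156 + q(-3)) = (7*6)*(156 + 0) = 42*156 = 6552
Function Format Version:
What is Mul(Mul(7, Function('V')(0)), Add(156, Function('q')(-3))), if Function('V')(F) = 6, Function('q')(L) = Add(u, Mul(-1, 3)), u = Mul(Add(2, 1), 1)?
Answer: 6552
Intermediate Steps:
u = 3 (u = Mul(3, 1) = 3)
Function('q')(L) = 0 (Function('q')(L) = Add(3, Mul(-1, 3)) = Add(3, -3) = 0)
Mul(Mul(7, Function('V')(0)), Add(156, Function('q')(-3))) = Mul(Mul(7, 6), Add(156, 0)) = Mul(42, 156) = 6552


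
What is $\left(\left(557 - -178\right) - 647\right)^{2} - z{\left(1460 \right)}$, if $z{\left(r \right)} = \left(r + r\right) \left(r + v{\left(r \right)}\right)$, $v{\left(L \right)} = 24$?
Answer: $-4325536$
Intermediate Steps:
$z{\left(r \right)} = 2 r \left(24 + r\right)$ ($z{\left(r \right)} = \left(r + r\right) \left(r + 24\right) = 2 r \left(24 + r\right)$)
$\left(\left(557 - -178\right) - 647\right)^{2} - z{\left(1460 \right)} = \left(\left(557 - -178\right) - 647\right)^{2} - 2 \cdot 1460 \left(24 + 1460\right) = \left(\left(557 + 178\right) - 647\right)^{2} - 2 \cdot 1460 \cdot 1484 = \left(735 - 647\right)^{2} - 4333280 = 88^{2} - 4333280 = 7744 - 4333280 = -4325536$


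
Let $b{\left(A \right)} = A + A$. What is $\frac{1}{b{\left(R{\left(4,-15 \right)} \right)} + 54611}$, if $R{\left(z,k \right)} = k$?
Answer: $\frac{1}{54581} \approx 1.8321 \cdot 10^{-5}$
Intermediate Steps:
$b{\left(A \right)} = 2 A$
$\frac{1}{b{\left(R{\left(4,-15 \right)} \right)} + 54611} = \frac{1}{2 \left(-15\right) + 54611} = \frac{1}{-30 + 54611} = \frac{1}{54581}$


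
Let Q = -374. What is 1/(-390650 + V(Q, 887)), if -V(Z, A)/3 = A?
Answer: -1/393311 ≈ -2.5425e-6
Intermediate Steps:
V(Z, A) = -3*A
1/(-390650 + V(Q, 887)) = 1/(-390650 - 3*887) = 1/(-390650 - 2661) = 1/(-393311) = -1/393311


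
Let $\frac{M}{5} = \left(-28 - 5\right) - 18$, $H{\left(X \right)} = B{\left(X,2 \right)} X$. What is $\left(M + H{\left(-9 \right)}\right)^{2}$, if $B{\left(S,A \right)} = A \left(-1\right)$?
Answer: $56169$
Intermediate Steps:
$B{\left(S,A \right)} = - A$
$H{\left(X \right)} = - 2 X$ ($H{\left(X \right)} = \left(-1\right) 2 X = - 2 X$)
$M = -255$ ($M = 5 \left(\left(-28 - 5\right) - 18\right) = 5 \left(-33 - 18\right) = 5 \left(-51\right) = -255$)
$\left(M + H{\left(-9 \right)}\right)^{2} = \left(-255 - -18\right)^{2} = \left(-255 + 18\right)^{2} = \left(-237\right)^{2} = 56169$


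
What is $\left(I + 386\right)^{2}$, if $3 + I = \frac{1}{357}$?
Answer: $\frac{18695639824}{127449} \approx 1.4669 \cdot 10^{5}$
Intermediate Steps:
$I = - \frac{1070}{357}$ ($I = -3 + \frac{1}{357} = - \frac{1070}{357} \approx -2.9972$)
$\left(I + 386\right)^{2} = \left(- \frac{1070}{357} + 386\right)^{2} = \left(\frac{136732}{357}\right)^{2} = \frac{18695639824}{127449}$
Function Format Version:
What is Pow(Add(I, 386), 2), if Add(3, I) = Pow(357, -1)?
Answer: Rational(18695639824, 127449) ≈ 1.4669e+5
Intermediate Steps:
I = Rational(-1070, 357) (I = Add(-3, Pow(357, -1)) = Add(-3, Rational(1, 357)) = Rational(-1070, 357) ≈ -2.9972)
Pow(Add(I, 386), 2) = Pow(Add(Rational(-1070, 357), 386), 2) = Pow(Rational(136732, 357), 2) = Rational(18695639824, 127449)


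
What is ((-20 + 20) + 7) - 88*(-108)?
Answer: 9511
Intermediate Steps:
((-20 + 20) + 7) - 88*(-108) = (0 + 7) + 9504 = 7 + 9504 = 9511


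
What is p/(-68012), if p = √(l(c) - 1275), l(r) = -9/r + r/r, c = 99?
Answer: -I*√154165/748132 ≈ -0.00052483*I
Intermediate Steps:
l(r) = 1 - 9/r (l(r) = -9/r + 1 = 1 - 9/r)
p = I*√154165/11 (p = √((-9 + 99)/99 - 1275) = √((1/99)*90 - 1275) = √(10/11 - 1275) = √(-14015/11) = I*√154165/11 ≈ 35.694*I)
p/(-68012) = (I*√154165/11)/(-68012) = (I*√154165/11)*(-1/68012) = -I*√154165/748132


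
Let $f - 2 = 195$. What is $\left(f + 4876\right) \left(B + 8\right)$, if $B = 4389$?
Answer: $22305981$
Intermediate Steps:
$f = 197$ ($f = 2 + 195 = 197$)
$\left(f + 4876\right) \left(B + 8\right) = \left(197 + 4876\right) \left(4389 + 8\right) = 5073 \cdot 4397 = 22305981$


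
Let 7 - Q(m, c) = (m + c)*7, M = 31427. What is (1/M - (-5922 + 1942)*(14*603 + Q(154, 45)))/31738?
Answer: 882560669761/997430126 ≈ 884.83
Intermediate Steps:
Q(m, c) = 7 - 7*c - 7*m (Q(m, c) = 7 - (m + c)*7 = 7 - (c + m)*7 = 7 - (7*c + 7*m) = 7 + (-7*c - 7*m) = 7 - 7*c - 7*m)
(1/M - (-5922 + 1942)*(14*603 + Q(154, 45)))/31738 = (1/31427 - (-5922 + 1942)*(14*603 + (7 - 7*45 - 7*154)))/31738 = (1/31427 - (-3980)*(8442 + (7 - 315 - 1078)))*(1/31738) = (1/31427 - (-3980)*(8442 - 1386))*(1/31738) = (1/31427 - (-3980)*7056)*(1/31738) = (1/31427 - 1*(-28082880))*(1/31738) = (1/31427 + 28082880)*(1/31738) = (882560669761/31427)*(1/31738) = 882560669761/997430126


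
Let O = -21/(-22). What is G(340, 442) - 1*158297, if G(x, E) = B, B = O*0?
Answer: -158297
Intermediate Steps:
O = 21/22 (O = -21*(-1/22) = 21/22 ≈ 0.95455)
B = 0 (B = (21/22)*0 = 0)
G(x, E) = 0
G(340, 442) - 1*158297 = 0 - 1*158297 = 0 - 158297 = -158297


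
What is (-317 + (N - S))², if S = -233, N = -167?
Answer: 63001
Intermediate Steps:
(-317 + (N - S))² = (-317 + (-167 - 1*(-233)))² = (-317 + (-167 + 233))² = (-317 + 66)² = (-251)² = 63001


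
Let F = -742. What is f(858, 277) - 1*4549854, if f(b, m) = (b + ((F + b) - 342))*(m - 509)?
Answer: -4696478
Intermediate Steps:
f(b, m) = (-1084 + 2*b)*(-509 + m) (f(b, m) = (b + ((-742 + b) - 342))*(m - 509) = (b + (-1084 + b))*(-509 + m) = (-1084 + 2*b)*(-509 + m))
f(858, 277) - 1*4549854 = (551756 - 1084*277 - 1018*858 + 2*858*277) - 1*4549854 = (551756 - 300268 - 873444 + 475332) - 4549854 = -146624 - 4549854 = -4696478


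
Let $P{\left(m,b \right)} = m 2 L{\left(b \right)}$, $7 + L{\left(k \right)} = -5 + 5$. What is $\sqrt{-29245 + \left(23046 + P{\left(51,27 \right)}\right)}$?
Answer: $i \sqrt{6913} \approx 83.144 i$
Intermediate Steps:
$L{\left(k \right)} = -7$ ($L{\left(k \right)} = -7 + \left(-5 + 5\right) = -7 + 0 = -7$)
$P{\left(m,b \right)} = - 14 m$ ($P{\left(m,b \right)} = m 2 \left(-7\right) = 2 m \left(-7\right) = - 14 m$)
$\sqrt{-29245 + \left(23046 + P{\left(51,27 \right)}\right)} = \sqrt{-29245 + \left(23046 - 714\right)} = \sqrt{-29245 + 22332} = \sqrt{-6913} = i \sqrt{6913}$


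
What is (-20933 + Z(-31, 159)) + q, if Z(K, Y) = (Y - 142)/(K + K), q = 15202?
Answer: -355339/62 ≈ -5731.3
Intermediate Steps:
Z(K, Y) = (-142 + Y)/(2*K) (Z(K, Y) = (-142 + Y)/((2*K)) = (-142 + Y)*(1/(2*K)) = (-142 + Y)/(2*K))
(-20933 + Z(-31, 159)) + q = (-20933 + (1/2)*(-142 + 159)/(-31)) + 15202 = (-20933 + (1/2)*(-1/31)*17) + 15202 = (-20933 - 17/62) + 15202 = -1297863/62 + 15202 = -355339/62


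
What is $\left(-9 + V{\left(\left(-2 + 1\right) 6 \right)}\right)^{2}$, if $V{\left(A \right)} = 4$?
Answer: $25$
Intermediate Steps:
$\left(-9 + V{\left(\left(-2 + 1\right) 6 \right)}\right)^{2} = \left(-9 + 4\right)^{2} = \left(-5\right)^{2} = 25$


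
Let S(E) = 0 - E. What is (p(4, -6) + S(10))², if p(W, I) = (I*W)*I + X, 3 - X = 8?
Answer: 16641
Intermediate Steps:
X = -5 (X = 3 - 1*8 = 3 - 8 = -5)
S(E) = -E
p(W, I) = -5 + W*I² (p(W, I) = (I*W)*I - 5 = W*I² - 5 = -5 + W*I²)
(p(4, -6) + S(10))² = ((-5 + 4*(-6)²) - 1*10)² = ((-5 + 4*36) - 10)² = ((-5 + 144) - 10)² = (139 - 10)² = 129² = 16641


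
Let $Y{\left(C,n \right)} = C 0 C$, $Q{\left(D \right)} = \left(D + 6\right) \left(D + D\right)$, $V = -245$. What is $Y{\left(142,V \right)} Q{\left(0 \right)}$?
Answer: $0$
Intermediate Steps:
$Q{\left(D \right)} = 2 D \left(6 + D\right)$ ($Q{\left(D \right)} = \left(6 + D\right) 2 D = 2 D \left(6 + D\right)$)
$Y{\left(C,n \right)} = 0$ ($Y{\left(C,n \right)} = 0 C = 0$)
$Y{\left(142,V \right)} Q{\left(0 \right)} = 0 \cdot 2 \cdot 0 \left(6 + 0\right) = 0 \cdot 2 \cdot 0 \cdot 6 = 0 \cdot 0 = 0$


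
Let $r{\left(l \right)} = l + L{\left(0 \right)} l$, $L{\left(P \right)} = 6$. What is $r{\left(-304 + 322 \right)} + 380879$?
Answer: $381005$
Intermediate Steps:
$r{\left(l \right)} = 7 l$ ($r{\left(l \right)} = l + 6 l = 7 l$)
$r{\left(-304 + 322 \right)} + 380879 = 7 \left(-304 + 322\right) + 380879 = 7 \cdot 18 + 380879 = 126 + 380879 = 381005$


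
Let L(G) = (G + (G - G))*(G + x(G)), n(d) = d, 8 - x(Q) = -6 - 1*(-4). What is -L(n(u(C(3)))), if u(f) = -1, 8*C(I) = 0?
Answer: 9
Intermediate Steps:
C(I) = 0 (C(I) = (1/8)*0 = 0)
x(Q) = 10 (x(Q) = 8 - (-6 - 1*(-4)) = 8 - (-6 + 4) = 8 - 1*(-2) = 8 + 2 = 10)
L(G) = G*(10 + G) (L(G) = (G + (G - G))*(G + 10) = (G + 0)*(10 + G) = G*(10 + G))
-L(n(u(C(3)))) = -(-1)*(10 - 1) = -(-1)*9 = -1*(-9) = 9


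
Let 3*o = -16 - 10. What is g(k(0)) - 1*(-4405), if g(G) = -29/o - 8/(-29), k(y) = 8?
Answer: 3324101/754 ≈ 4408.6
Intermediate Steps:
o = -26/3 (o = (-16 - 10)/3 = (⅓)*(-26) = -26/3 ≈ -8.6667)
g(G) = 2731/754 (g(G) = -29/(-26/3) - 8/(-29) = -29*(-3/26) - 8*(-1/29) = 87/26 + 8/29 = 2731/754)
g(k(0)) - 1*(-4405) = 2731/754 - 1*(-4405) = 2731/754 + 4405 = 3324101/754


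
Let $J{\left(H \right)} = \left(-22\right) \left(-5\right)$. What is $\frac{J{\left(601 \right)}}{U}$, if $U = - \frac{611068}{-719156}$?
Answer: $\frac{19776790}{152767} \approx 129.46$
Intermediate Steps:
$J{\left(H \right)} = 110$
$U = \frac{152767}{179789}$ ($U = \left(-611068\right) \left(- \frac{1}{719156}\right) = \frac{152767}{179789} \approx 0.8497$)
$\frac{J{\left(601 \right)}}{U} = \frac{110}{\frac{152767}{179789}} = 110 \cdot \frac{179789}{152767} = \frac{19776790}{152767}$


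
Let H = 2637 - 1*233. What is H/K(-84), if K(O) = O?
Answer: -601/21 ≈ -28.619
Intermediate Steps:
H = 2404 (H = 2637 - 233 = 2404)
H/K(-84) = 2404/(-84) = 2404*(-1/84) = -601/21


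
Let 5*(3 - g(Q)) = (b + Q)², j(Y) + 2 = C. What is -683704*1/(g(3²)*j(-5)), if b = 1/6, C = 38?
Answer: 97672/71 ≈ 1375.7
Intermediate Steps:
b = ⅙ ≈ 0.16667
j(Y) = 36 (j(Y) = -2 + 38 = 36)
g(Q) = 3 - (⅙ + Q)²/5
-683704*1/(g(3²)*j(-5)) = -683704*1/(36*(3 - (1 + 6*3²)²/180)) = -683704*1/(36*(3 - (1 + 6*9)²/180)) = -683704*1/(36*(3 - (1 + 54)²/180)) = -683704*1/(36*(3 - 1/180*55²)) = -683704*1/(36*(3 - 1/180*3025)) = -683704*1/(36*(3 - 605/36)) = -683704/((-497/36*36)) = -683704/(-497) = -683704*(-1/497) = 97672/71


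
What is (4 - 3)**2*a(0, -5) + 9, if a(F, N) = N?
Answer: 4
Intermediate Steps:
(4 - 3)**2*a(0, -5) + 9 = (4 - 3)**2*(-5) + 9 = 1**2*(-5) + 9 = 1*(-5) + 9 = -5 + 9 = 4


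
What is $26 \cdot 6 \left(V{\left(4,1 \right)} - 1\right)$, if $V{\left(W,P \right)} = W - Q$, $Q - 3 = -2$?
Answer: $312$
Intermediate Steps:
$Q = 1$ ($Q = 3 - 2 = 1$)
$V{\left(W,P \right)} = -1 + W$ ($V{\left(W,P \right)} = W - 1 = -1 + W$)
$26 \cdot 6 \left(V{\left(4,1 \right)} - 1\right) = 26 \cdot 6 \left(\left(-1 + 4\right) - 1\right) = 26 \cdot 6 \left(3 - 1\right) = 26 \cdot 6 \cdot 2 = 26 \cdot 12 = 312$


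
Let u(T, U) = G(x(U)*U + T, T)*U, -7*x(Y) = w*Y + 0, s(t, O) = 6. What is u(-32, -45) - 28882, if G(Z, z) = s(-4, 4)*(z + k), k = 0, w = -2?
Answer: -20242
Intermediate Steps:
x(Y) = 2*Y/7 (x(Y) = -(-2*Y + 0)/7 = -(-2)*Y/7 = 2*Y/7)
G(Z, z) = 6*z (G(Z, z) = 6*(z + 0) = 6*z)
u(T, U) = 6*T*U (u(T, U) = (6*T)*U = 6*T*U)
u(-32, -45) - 28882 = 6*(-32)*(-45) - 28882 = 8640 - 28882 = -20242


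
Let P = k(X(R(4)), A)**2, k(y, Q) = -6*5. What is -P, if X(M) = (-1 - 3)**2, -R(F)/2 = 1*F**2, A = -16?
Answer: -900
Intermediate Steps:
R(F) = -2*F**2
X(M) = 16 (X(M) = (-4)**2 = 16)
k(y, Q) = -30 (k(y, Q) = -1*30 = -30)
P = 900 (P = (-30)**2 = 900)
-P = -1*900 = -900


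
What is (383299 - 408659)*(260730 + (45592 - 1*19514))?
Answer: -7273450880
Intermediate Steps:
(383299 - 408659)*(260730 + (45592 - 1*19514)) = -25360*(260730 + (45592 - 19514)) = -25360*(260730 + 26078) = -25360*286808 = -7273450880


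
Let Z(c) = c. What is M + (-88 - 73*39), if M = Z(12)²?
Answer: -2791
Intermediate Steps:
M = 144 (M = 12² = 144)
M + (-88 - 73*39) = 144 + (-88 - 73*39) = 144 + (-88 - 2847) = 144 - 2935 = -2791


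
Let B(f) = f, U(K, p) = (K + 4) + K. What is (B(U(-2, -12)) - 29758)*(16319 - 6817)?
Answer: -282760516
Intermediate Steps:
U(K, p) = 4 + 2*K (U(K, p) = (4 + K) + K = 4 + 2*K)
(B(U(-2, -12)) - 29758)*(16319 - 6817) = ((4 + 2*(-2)) - 29758)*(16319 - 6817) = ((4 - 4) - 29758)*9502 = (0 - 29758)*9502 = -29758*9502 = -282760516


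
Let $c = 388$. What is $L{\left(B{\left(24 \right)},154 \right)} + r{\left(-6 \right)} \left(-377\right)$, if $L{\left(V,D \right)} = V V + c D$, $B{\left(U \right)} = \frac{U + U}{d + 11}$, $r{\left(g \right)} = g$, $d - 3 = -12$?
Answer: $62590$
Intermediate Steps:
$d = -9$ ($d = 3 - 12 = -9$)
$B{\left(U \right)} = U$ ($B{\left(U \right)} = \frac{U + U}{-9 + 11} = \frac{2 U}{2} = 2 U \frac{1}{2} = U$)
$L{\left(V,D \right)} = V^{2} + 388 D$ ($L{\left(V,D \right)} = V V + 388 D = V^{2} + 388 D$)
$L{\left(B{\left(24 \right)},154 \right)} + r{\left(-6 \right)} \left(-377\right) = \left(24^{2} + 388 \cdot 154\right) - -2262 = \left(576 + 59752\right) + 2262 = 60328 + 2262 = 62590$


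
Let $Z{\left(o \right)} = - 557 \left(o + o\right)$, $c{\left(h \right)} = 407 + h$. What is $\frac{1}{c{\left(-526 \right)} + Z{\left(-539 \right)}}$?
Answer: $\frac{1}{600327} \approx 1.6658 \cdot 10^{-6}$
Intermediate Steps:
$Z{\left(o \right)} = - 1114 o$ ($Z{\left(o \right)} = - 557 \cdot 2 o = - 1114 o$)
$\frac{1}{c{\left(-526 \right)} + Z{\left(-539 \right)}} = \frac{1}{\left(407 - 526\right) - -600446} = \frac{1}{-119 + 600446} = \frac{1}{600327}$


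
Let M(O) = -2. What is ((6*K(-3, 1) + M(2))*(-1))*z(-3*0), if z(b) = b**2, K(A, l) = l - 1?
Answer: 0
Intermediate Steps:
K(A, l) = -1 + l
((6*K(-3, 1) + M(2))*(-1))*z(-3*0) = ((6*(-1 + 1) - 2)*(-1))*(-3*0)**2 = ((6*0 - 2)*(-1))*0**2 = ((0 - 2)*(-1))*0 = -2*(-1)*0 = 2*0 = 0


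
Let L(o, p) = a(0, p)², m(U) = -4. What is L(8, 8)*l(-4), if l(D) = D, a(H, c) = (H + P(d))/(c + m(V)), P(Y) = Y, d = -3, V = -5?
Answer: -9/4 ≈ -2.2500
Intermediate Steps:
a(H, c) = (-3 + H)/(-4 + c) (a(H, c) = (H - 3)/(c - 4) = (-3 + H)/(-4 + c))
L(o, p) = 9/(-4 + p)² (L(o, p) = ((-3 + 0)/(-4 + p))² = (-3/(-4 + p))² = 9/(-4 + p)²)
L(8, 8)*l(-4) = (9/(-4 + 8)²)*(-4) = (9/4²)*(-4) = (9*(1/16))*(-4) = (9/16)*(-4) = -9/4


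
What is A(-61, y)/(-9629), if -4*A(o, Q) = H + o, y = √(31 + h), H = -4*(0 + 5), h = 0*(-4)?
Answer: -81/38516 ≈ -0.0021030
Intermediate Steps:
h = 0
H = -20 (H = -4*5 = -20)
y = √31 (y = √(31 + 0) = √31 ≈ 5.5678)
A(o, Q) = 5 - o/4 (A(o, Q) = -(-20 + o)/4 = 5 - o/4)
A(-61, y)/(-9629) = (5 - ¼*(-61))/(-9629) = (5 + 61/4)*(-1/9629) = (81/4)*(-1/9629) = -81/38516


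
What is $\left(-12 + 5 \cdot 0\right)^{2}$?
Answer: $144$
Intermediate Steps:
$\left(-12 + 5 \cdot 0\right)^{2} = \left(-12 + 0\right)^{2} = \left(-12\right)^{2} = 144$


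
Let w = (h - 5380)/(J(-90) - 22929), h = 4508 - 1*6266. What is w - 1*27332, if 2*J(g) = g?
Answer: -313959115/11487 ≈ -27332.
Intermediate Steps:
J(g) = g/2
h = -1758 (h = 4508 - 6266 = -1758)
w = 3569/11487 (w = (-1758 - 5380)/((1/2)*(-90) - 22929) = -7138/(-45 - 22929) = -7138/(-22974) = -7138*(-1/22974) = 3569/11487 ≈ 0.31070)
w - 1*27332 = 3569/11487 - 1*27332 = 3569/11487 - 27332 = -313959115/11487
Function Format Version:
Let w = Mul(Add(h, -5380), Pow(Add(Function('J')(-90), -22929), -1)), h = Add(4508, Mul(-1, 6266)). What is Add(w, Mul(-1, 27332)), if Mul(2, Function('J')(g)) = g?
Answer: Rational(-313959115, 11487) ≈ -27332.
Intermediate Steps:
Function('J')(g) = Mul(Rational(1, 2), g)
h = -1758 (h = Add(4508, -6266) = -1758)
w = Rational(3569, 11487) (w = Mul(Add(-1758, -5380), Pow(Add(Mul(Rational(1, 2), -90), -22929), -1)) = Mul(-7138, Pow(Add(-45, -22929), -1)) = Mul(-7138, Pow(-22974, -1)) = Mul(-7138, Rational(-1, 22974)) = Rational(3569, 11487) ≈ 0.31070)
Add(w, Mul(-1, 27332)) = Add(Rational(3569, 11487), Mul(-1, 27332)) = Add(Rational(3569, 11487), -27332) = Rational(-313959115, 11487)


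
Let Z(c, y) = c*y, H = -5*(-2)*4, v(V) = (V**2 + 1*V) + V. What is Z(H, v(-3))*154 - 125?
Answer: 18355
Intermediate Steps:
v(V) = V**2 + 2*V (v(V) = (V**2 + V) + V = (V + V**2) + V = V**2 + 2*V)
H = 40 (H = 10*4 = 40)
Z(H, v(-3))*154 - 125 = (40*(-3*(2 - 3)))*154 - 125 = (40*(-3*(-1)))*154 - 125 = (40*3)*154 - 125 = 120*154 - 125 = 18480 - 125 = 18355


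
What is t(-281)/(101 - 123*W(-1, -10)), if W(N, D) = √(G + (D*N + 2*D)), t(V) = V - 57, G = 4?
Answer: -34138/100975 - 41574*I*√6/100975 ≈ -0.33808 - 1.0085*I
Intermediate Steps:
t(V) = -57 + V
W(N, D) = √(4 + 2*D + D*N) (W(N, D) = √(4 + (D*N + 2*D)) = √(4 + (2*D + D*N)) = √(4 + 2*D + D*N))
t(-281)/(101 - 123*W(-1, -10)) = (-57 - 281)/(101 - 123*√(4 + 2*(-10) - 10*(-1))) = -338/(101 - 123*√(4 - 20 + 10)) = -338/(101 - 123*I*√6)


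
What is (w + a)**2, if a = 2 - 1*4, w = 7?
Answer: 25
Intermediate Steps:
a = -2 (a = 2 - 4 = -2)
(w + a)**2 = (7 - 2)**2 = 5**2 = 25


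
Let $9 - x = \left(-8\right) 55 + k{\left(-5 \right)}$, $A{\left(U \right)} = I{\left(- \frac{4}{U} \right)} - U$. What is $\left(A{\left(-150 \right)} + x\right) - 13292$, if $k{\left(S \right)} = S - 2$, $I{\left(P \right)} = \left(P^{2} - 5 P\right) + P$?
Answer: $- \frac{71359346}{5625} \approx -12686.0$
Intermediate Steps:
$I{\left(P \right)} = P^{2} - 4 P$
$A{\left(U \right)} = - U - \frac{4 \left(-4 - \frac{4}{U}\right)}{U}$ ($A{\left(U \right)} = - \frac{4}{U} \left(-4 - \frac{4}{U}\right) - U = - \frac{4 \left(-4 - \frac{4}{U}\right)}{U} - U = - U - \frac{4 \left(-4 - \frac{4}{U}\right)}{U}$)
$k{\left(S \right)} = -2 + S$ ($k{\left(S \right)} = S - 2 = -2 + S$)
$x = 456$ ($x = 9 - \left(\left(-8\right) 55 - 7\right) = 9 - \left(-440 - 7\right) = 9 - -447 = 9 + 447 = 456$)
$\left(A{\left(-150 \right)} + x\right) - 13292 = \left(\left(\left(-1\right) \left(-150\right) + \frac{16}{-150} + \frac{16}{22500}\right) + 456\right) - 13292 = \left(\left(150 + 16 \left(- \frac{1}{150}\right) + 16 \cdot \frac{1}{22500}\right) + 456\right) - 13292 = \left(\left(150 - \frac{8}{75} + \frac{4}{5625}\right) + 456\right) - 13292 = \left(\frac{843154}{5625} + 456\right) - 13292 = \frac{3408154}{5625} - 13292 = - \frac{71359346}{5625}$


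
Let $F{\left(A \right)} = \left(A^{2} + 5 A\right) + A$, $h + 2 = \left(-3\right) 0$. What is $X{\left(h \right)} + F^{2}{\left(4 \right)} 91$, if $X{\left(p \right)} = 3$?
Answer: $145603$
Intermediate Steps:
$h = -2$ ($h = -2 - 0 = -2 + 0 = -2$)
$F{\left(A \right)} = A^{2} + 6 A$
$X{\left(h \right)} + F^{2}{\left(4 \right)} 91 = 3 + \left(4 \left(6 + 4\right)\right)^{2} \cdot 91 = 3 + \left(4 \cdot 10\right)^{2} \cdot 91 = 3 + 40^{2} \cdot 91 = 3 + 1600 \cdot 91 = 3 + 145600 = 145603$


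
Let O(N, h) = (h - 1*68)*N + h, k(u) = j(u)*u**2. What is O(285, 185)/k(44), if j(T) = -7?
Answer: -2395/968 ≈ -2.4742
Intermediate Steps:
k(u) = -7*u**2
O(N, h) = h + N*(-68 + h) (O(N, h) = (h - 68)*N + h = (-68 + h)*N + h = N*(-68 + h) + h = h + N*(-68 + h))
O(285, 185)/k(44) = (185 - 68*285 + 285*185)/((-7*44**2)) = (185 - 19380 + 52725)/((-7*1936)) = 33530/(-13552) = 33530*(-1/13552) = -2395/968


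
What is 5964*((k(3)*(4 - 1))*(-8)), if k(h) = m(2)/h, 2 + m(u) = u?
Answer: 0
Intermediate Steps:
m(u) = -2 + u
k(h) = 0 (k(h) = (-2 + 2)/h = 0/h = 0)
5964*((k(3)*(4 - 1))*(-8)) = 5964*((0*(4 - 1))*(-8)) = 5964*((0*3)*(-8)) = 5964*(0*(-8)) = 5964*0 = 0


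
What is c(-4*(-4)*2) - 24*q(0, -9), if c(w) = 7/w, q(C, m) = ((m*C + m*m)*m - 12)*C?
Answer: 7/32 ≈ 0.21875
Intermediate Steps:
q(C, m) = C*(-12 + m*(m² + C*m)) (q(C, m) = ((C*m + m²)*m - 12)*C = ((m² + C*m)*m - 12)*C = (m*(m² + C*m) - 12)*C = (-12 + m*(m² + C*m))*C = C*(-12 + m*(m² + C*m)))
c(-4*(-4)*2) - 24*q(0, -9) = 7/((-4*(-4)*2)) - 0*(-12 + (-9)³ + 0*(-9)²) = 7/((16*2)) - 0*(-12 - 729 + 0*81) = 7/32 - 0*(-12 - 729 + 0) = 7*(1/32) - 0*(-741) = 7/32 - 24*0 = 7/32 + 0 = 7/32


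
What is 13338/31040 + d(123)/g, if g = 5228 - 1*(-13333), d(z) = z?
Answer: 41897423/96022240 ≈ 0.43633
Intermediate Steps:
g = 18561 (g = 5228 + 13333 = 18561)
13338/31040 + d(123)/g = 13338/31040 + 123/18561 = 13338*(1/31040) + 123*(1/18561) = 6669/15520 + 41/6187 = 41897423/96022240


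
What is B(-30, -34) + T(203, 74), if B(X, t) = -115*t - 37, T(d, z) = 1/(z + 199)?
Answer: 1057330/273 ≈ 3873.0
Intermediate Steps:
T(d, z) = 1/(199 + z)
B(X, t) = -37 - 115*t
B(-30, -34) + T(203, 74) = (-37 - 115*(-34)) + 1/(199 + 74) = (-37 + 3910) + 1/273 = 3873 + 1/273 = 1057330/273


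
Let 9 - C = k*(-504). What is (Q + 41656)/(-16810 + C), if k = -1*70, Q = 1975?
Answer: -43631/52081 ≈ -0.83775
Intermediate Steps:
k = -70
C = -35271 (C = 9 - (-70)*(-504) = 9 - 1*35280 = 9 - 35280 = -35271)
(Q + 41656)/(-16810 + C) = (1975 + 41656)/(-16810 - 35271) = 43631/(-52081) = 43631*(-1/52081) = -43631/52081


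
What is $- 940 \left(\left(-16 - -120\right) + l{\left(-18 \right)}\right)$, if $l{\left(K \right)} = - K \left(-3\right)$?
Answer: $-47000$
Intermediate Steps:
$l{\left(K \right)} = 3 K$
$- 940 \left(\left(-16 - -120\right) + l{\left(-18 \right)}\right) = - 940 \left(\left(-16 - -120\right) + 3 \left(-18\right)\right) = - 940 \left(\left(-16 + 120\right) - 54\right) = - 940 \left(104 - 54\right) = \left(-940\right) 50 = -47000$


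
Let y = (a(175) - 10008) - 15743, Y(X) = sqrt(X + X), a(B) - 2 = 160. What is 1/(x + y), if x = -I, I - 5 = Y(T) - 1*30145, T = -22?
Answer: 4551/20711645 + 2*I*sqrt(11)/20711645 ≈ 0.00021973 + 3.2027e-7*I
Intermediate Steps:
a(B) = 162 (a(B) = 2 + 160 = 162)
Y(X) = sqrt(2)*sqrt(X) (Y(X) = sqrt(2*X) = sqrt(2)*sqrt(X))
I = -30140 + 2*I*sqrt(11) (I = 5 + (sqrt(2)*sqrt(-22) - 1*30145) = 5 + (sqrt(2)*(I*sqrt(22)) - 30145) = 5 + (2*I*sqrt(11) - 30145) = 5 + (-30145 + 2*I*sqrt(11)) = -30140 + 2*I*sqrt(11) ≈ -30140.0 + 6.6332*I)
y = -25589 (y = (162 - 10008) - 15743 = -9846 - 15743 = -25589)
x = 30140 - 2*I*sqrt(11) (x = -(-30140 + 2*I*sqrt(11)) = 30140 - 2*I*sqrt(11) ≈ 30140.0 - 6.6332*I)
1/(x + y) = 1/((30140 - 2*I*sqrt(11)) - 25589) = 1/(4551 - 2*I*sqrt(11))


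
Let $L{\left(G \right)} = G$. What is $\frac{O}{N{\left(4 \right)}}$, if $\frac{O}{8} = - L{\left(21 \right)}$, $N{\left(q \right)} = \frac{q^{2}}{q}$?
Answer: $-42$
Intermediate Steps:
$N{\left(q \right)} = q$
$O = -168$ ($O = 8 \left(\left(-1\right) 21\right) = 8 \left(-21\right) = -168$)
$\frac{O}{N{\left(4 \right)}} = - \frac{168}{4} = \left(-168\right) \frac{1}{4} = -42$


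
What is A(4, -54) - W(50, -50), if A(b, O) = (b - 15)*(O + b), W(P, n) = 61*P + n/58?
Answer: -72475/29 ≈ -2499.1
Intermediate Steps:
W(P, n) = 61*P + n/58 (W(P, n) = 61*P + n*(1/58) = 61*P + n/58)
A(b, O) = (-15 + b)*(O + b)
A(4, -54) - W(50, -50) = (4**2 - 15*(-54) - 15*4 - 54*4) - (61*50 + (1/58)*(-50)) = (16 + 810 - 60 - 216) - (3050 - 25/29) = 550 - 1*88425/29 = 550 - 88425/29 = -72475/29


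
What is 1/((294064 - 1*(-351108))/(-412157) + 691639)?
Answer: 412157/285063210151 ≈ 1.4458e-6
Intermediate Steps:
1/((294064 - 1*(-351108))/(-412157) + 691639) = 1/((294064 + 351108)*(-1/412157) + 691639) = 1/(645172*(-1/412157) + 691639) = 1/(-645172/412157 + 691639) = 1/(285063210151/412157) = 412157/285063210151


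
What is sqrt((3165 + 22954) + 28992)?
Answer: sqrt(55111) ≈ 234.76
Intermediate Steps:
sqrt((3165 + 22954) + 28992) = sqrt(26119 + 28992) = sqrt(55111)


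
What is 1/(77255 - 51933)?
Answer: 1/25322 ≈ 3.9491e-5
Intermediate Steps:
1/(77255 - 51933) = 1/25322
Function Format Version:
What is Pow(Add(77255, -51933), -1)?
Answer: Rational(1, 25322) ≈ 3.9491e-5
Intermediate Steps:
Pow(Add(77255, -51933), -1) = Pow(25322, -1) = Rational(1, 25322)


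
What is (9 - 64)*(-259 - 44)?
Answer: 16665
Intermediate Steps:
(9 - 64)*(-259 - 44) = -55*(-303) = 16665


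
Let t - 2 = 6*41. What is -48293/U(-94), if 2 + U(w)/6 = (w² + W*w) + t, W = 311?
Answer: 48293/120912 ≈ 0.39941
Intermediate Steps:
t = 248 (t = 2 + 6*41 = 2 + 246 = 248)
U(w) = 1476 + 6*w² + 1866*w (U(w) = -12 + 6*((w² + 311*w) + 248) = -12 + 6*(248 + w² + 311*w) = -12 + (1488 + 6*w² + 1866*w) = 1476 + 6*w² + 1866*w)
-48293/U(-94) = -48293/(1476 + 6*(-94)² + 1866*(-94)) = -48293/(1476 + 6*8836 - 175404) = -48293/(1476 + 53016 - 175404) = -48293/(-120912) = -48293*(-1/120912) = 48293/120912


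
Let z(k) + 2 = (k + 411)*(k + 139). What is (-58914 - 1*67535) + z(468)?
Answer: 407102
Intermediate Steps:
z(k) = -2 + (139 + k)*(411 + k) (z(k) = -2 + (k + 411)*(k + 139) = -2 + (411 + k)*(139 + k) = -2 + (139 + k)*(411 + k))
(-58914 - 1*67535) + z(468) = (-58914 - 1*67535) + (57127 + 468**2 + 550*468) = (-58914 - 67535) + (57127 + 219024 + 257400) = -126449 + 533551 = 407102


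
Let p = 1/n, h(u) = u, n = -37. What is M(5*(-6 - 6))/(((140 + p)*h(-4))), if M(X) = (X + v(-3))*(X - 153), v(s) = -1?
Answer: -480741/20716 ≈ -23.206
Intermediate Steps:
M(X) = (-1 + X)*(-153 + X) (M(X) = (X - 1)*(X - 153) = (-1 + X)*(-153 + X))
p = -1/37 (p = 1/(-37) = -1/37 ≈ -0.027027)
M(5*(-6 - 6))/(((140 + p)*h(-4))) = (153 + (5*(-6 - 6))² - 770*(-6 - 6))/(((140 - 1/37)*(-4))) = (153 + (5*(-12))² - 770*(-12))/(((5179/37)*(-4))) = (153 + (-60)² - 154*(-60))/(-20716/37) = (153 + 3600 + 9240)*(-37/20716) = 12993*(-37/20716) = -480741/20716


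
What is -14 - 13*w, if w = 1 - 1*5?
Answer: 38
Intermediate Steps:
w = -4 (w = 1 - 5 = -4)
-14 - 13*w = -14 - 13*(-4) = -14 + 52 = 38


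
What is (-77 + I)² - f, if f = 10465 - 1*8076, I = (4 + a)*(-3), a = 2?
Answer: 6636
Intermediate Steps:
I = -18 (I = (4 + 2)*(-3) = 6*(-3) = -18)
f = 2389 (f = 10465 - 8076 = 2389)
(-77 + I)² - f = (-77 - 18)² - 1*2389 = (-95)² - 2389 = 9025 - 2389 = 6636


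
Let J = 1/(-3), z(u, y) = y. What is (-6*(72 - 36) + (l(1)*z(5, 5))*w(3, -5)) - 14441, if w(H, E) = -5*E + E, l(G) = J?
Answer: -44071/3 ≈ -14690.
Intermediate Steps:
J = -⅓ ≈ -0.33333
l(G) = -⅓
w(H, E) = -4*E
(-6*(72 - 36) + (l(1)*z(5, 5))*w(3, -5)) - 14441 = (-6*(72 - 36) + (-⅓*5)*(-4*(-5))) - 14441 = (-6*36 - 5/3*20) - 14441 = (-216 - 100/3) - 14441 = -748/3 - 14441 = -44071/3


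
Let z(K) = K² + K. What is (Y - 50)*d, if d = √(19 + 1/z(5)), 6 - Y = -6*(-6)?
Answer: -8*√17130/3 ≈ -349.02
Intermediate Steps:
z(K) = K + K²
Y = -30 (Y = 6 - (-6)*(-6) = 6 - 1*36 = 6 - 36 = -30)
d = √17130/30 (d = √(19 + 1/(5*(1 + 5))) = √(19 + 1/(5*6)) = √(19 + 1/30) = √(571/30) = √17130/30 ≈ 4.3627)
(Y - 50)*d = (-30 - 50)*(√17130/30) = -8*√17130/3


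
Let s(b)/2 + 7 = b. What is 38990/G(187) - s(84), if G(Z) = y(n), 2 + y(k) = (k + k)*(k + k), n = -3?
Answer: 16877/17 ≈ 992.76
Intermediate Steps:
s(b) = -14 + 2*b
y(k) = -2 + 4*k² (y(k) = -2 + (k + k)*(k + k) = -2 + (2*k)*(2*k) = -2 + 4*k²)
G(Z) = 34 (G(Z) = -2 + 4*(-3)² = -2 + 4*9 = -2 + 36 = 34)
38990/G(187) - s(84) = 38990/34 - (-14 + 2*84) = 38990*(1/34) - (-14 + 168) = 19495/17 - 1*154 = 19495/17 - 154 = 16877/17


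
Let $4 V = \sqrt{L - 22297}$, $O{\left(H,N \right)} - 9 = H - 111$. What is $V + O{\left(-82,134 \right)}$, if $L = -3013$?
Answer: $-184 + \frac{i \sqrt{25310}}{4} \approx -184.0 + 39.773 i$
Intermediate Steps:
$O{\left(H,N \right)} = -102 + H$ ($O{\left(H,N \right)} = 9 + \left(H - 111\right) = 9 + \left(-111 + H\right) = -102 + H$)
$V = \frac{i \sqrt{25310}}{4}$ ($V = \frac{\sqrt{-3013 - 22297}}{4} = \frac{\sqrt{-25310}}{4} = \frac{i \sqrt{25310}}{4} \approx 39.773 i$)
$V + O{\left(-82,134 \right)} = \frac{i \sqrt{25310}}{4} - 184 = -184 + \frac{i \sqrt{25310}}{4}$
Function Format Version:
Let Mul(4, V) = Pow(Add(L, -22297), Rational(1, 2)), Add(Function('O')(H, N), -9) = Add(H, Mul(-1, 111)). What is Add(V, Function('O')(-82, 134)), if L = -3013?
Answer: Add(-184, Mul(Rational(1, 4), I, Pow(25310, Rational(1, 2)))) ≈ Add(-184.00, Mul(39.773, I))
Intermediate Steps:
Function('O')(H, N) = Add(-102, H) (Function('O')(H, N) = Add(9, Add(H, Mul(-1, 111))) = Add(9, Add(H, -111)) = Add(9, Add(-111, H)) = Add(-102, H))
V = Mul(Rational(1, 4), I, Pow(25310, Rational(1, 2))) (V = Mul(Rational(1, 4), Pow(Add(-3013, -22297), Rational(1, 2))) = Mul(Rational(1, 4), Pow(-25310, Rational(1, 2))) = Mul(Rational(1, 4), Mul(I, Pow(25310, Rational(1, 2)))) = Mul(Rational(1, 4), I, Pow(25310, Rational(1, 2))) ≈ Mul(39.773, I))
Add(V, Function('O')(-82, 134)) = Add(Mul(Rational(1, 4), I, Pow(25310, Rational(1, 2))), Add(-102, -82)) = Add(Mul(Rational(1, 4), I, Pow(25310, Rational(1, 2))), -184) = Add(-184, Mul(Rational(1, 4), I, Pow(25310, Rational(1, 2))))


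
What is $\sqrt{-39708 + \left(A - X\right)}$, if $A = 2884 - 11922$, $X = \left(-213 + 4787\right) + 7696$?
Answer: $2 i \sqrt{15254} \approx 247.01 i$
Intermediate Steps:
$X = 12270$ ($X = 4574 + 7696 = 12270$)
$A = -9038$
$\sqrt{-39708 + \left(A - X\right)} = \sqrt{-39708 - 21308} = \sqrt{-61016} = 2 i \sqrt{15254}$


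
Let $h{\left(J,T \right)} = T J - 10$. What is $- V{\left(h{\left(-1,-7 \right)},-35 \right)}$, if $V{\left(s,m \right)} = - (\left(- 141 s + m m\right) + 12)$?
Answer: $1660$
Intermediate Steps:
$h{\left(J,T \right)} = -10 + J T$ ($h{\left(J,T \right)} = J T - 10 = -10 + J T$)
$V{\left(s,m \right)} = -12 - m^{2} + 141 s$ ($V{\left(s,m \right)} = - (\left(- 141 s + m^{2}\right) + 12) = - (\left(m^{2} - 141 s\right) + 12) = - (12 + m^{2} - 141 s) = -12 - m^{2} + 141 s$)
$- V{\left(h{\left(-1,-7 \right)},-35 \right)} = - (-12 - \left(-35\right)^{2} + 141 \left(-10 - -7\right)) = - (-12 - 1225 + 141 \left(-10 + 7\right)) = - (-12 - 1225 + 141 \left(-3\right)) = - (-12 - 1225 - 423) = \left(-1\right) \left(-1660\right) = 1660$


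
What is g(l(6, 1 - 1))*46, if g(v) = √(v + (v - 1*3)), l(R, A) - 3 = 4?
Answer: 46*√11 ≈ 152.56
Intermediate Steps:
l(R, A) = 7 (l(R, A) = 3 + 4 = 7)
g(v) = √(-3 + 2*v) (g(v) = √(v + (v - 3)) = √(v + (-3 + v)) = √(-3 + 2*v))
g(l(6, 1 - 1))*46 = √(-3 + 2*7)*46 = √(-3 + 14)*46 = √11*46 = 46*√11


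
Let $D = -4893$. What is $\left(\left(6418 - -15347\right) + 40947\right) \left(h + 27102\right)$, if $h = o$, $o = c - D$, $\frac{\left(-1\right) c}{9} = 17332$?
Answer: $-7775849016$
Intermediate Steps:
$c = -155988$ ($c = \left(-9\right) 17332 = -155988$)
$o = -151095$ ($o = -155988 - -4893 = -155988 + 4893 = -151095$)
$h = -151095$
$\left(\left(6418 - -15347\right) + 40947\right) \left(h + 27102\right) = \left(\left(6418 - -15347\right) + 40947\right) \left(-151095 + 27102\right) = \left(\left(6418 + 15347\right) + 40947\right) \left(-123993\right) = \left(21765 + 40947\right) \left(-123993\right) = 62712 \left(-123993\right) = -7775849016$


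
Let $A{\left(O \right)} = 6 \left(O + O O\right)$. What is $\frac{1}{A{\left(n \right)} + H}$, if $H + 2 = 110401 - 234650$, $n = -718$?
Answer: $\frac{1}{2964585} \approx 3.3732 \cdot 10^{-7}$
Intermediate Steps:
$H = -124251$ ($H = -2 + \left(110401 - 234650\right) = -2 - 124249 = -124251$)
$A{\left(O \right)} = 6 O + 6 O^{2}$ ($A{\left(O \right)} = 6 \left(O + O^{2}\right) = 6 O + 6 O^{2}$)
$\frac{1}{A{\left(n \right)} + H} = \frac{1}{6 \left(-718\right) \left(1 - 718\right) - 124251} = \frac{1}{6 \left(-718\right) \left(-717\right) - 124251} = \frac{1}{3088836 - 124251} = \frac{1}{2964585}$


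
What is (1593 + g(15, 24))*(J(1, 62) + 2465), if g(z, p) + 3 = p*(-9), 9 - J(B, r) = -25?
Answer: 3433626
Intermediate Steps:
J(B, r) = 34 (J(B, r) = 9 - 1*(-25) = 9 + 25 = 34)
g(z, p) = -3 - 9*p (g(z, p) = -3 + p*(-9) = -3 - 9*p)
(1593 + g(15, 24))*(J(1, 62) + 2465) = (1593 + (-3 - 9*24))*(34 + 2465) = (1593 + (-3 - 216))*2499 = (1593 - 219)*2499 = 1374*2499 = 3433626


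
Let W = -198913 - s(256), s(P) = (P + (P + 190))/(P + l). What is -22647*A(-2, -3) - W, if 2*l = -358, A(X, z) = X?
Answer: 18804641/77 ≈ 2.4422e+5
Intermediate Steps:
l = -179 (l = (½)*(-358) = -179)
s(P) = (190 + 2*P)/(-179 + P) (s(P) = (P + (P + 190))/(P - 179) = (P + (190 + P))/(-179 + P) = (190 + 2*P)/(-179 + P))
W = -15317003/77 (W = -198913 - 2*(95 + 256)/(-179 + 256) = -198913 - 2*351/77 = -198913 - 1*702/77 = -198913 - 702/77 = -15317003/77 ≈ -1.9892e+5)
-22647*A(-2, -3) - W = -22647*(-2) - 1*(-15317003/77) = 45294 + 15317003/77 = 18804641/77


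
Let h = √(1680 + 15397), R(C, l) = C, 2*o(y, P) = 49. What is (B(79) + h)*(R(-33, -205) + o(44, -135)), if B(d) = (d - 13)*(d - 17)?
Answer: -34782 - 17*√17077/2 ≈ -35893.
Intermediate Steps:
o(y, P) = 49/2 (o(y, P) = (½)*49 = 49/2)
h = √17077 ≈ 130.68
B(d) = (-17 + d)*(-13 + d) (B(d) = (-13 + d)*(-17 + d) = (-17 + d)*(-13 + d))
(B(79) + h)*(R(-33, -205) + o(44, -135)) = ((221 + 79² - 30*79) + √17077)*(-33 + 49/2) = ((221 + 6241 - 2370) + √17077)*(-17/2) = (4092 + √17077)*(-17/2) = -34782 - 17*√17077/2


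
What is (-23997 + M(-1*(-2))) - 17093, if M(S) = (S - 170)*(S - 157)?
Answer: -15050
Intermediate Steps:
M(S) = (-170 + S)*(-157 + S)
(-23997 + M(-1*(-2))) - 17093 = (-23997 + (26690 + (-1*(-2))² - (-327)*(-2))) - 17093 = (-23997 + (26690 + 2² - 327*2)) - 17093 = (-23997 + (26690 + 4 - 654)) - 17093 = (-23997 + 26040) - 17093 = 2043 - 17093 = -15050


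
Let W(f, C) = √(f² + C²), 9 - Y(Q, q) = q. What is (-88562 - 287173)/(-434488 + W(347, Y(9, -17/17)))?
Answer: 32650469736/37755940327 + 75147*√120509/37755940327 ≈ 0.86547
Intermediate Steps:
Y(Q, q) = 9 - q
W(f, C) = √(C² + f²)
(-88562 - 287173)/(-434488 + W(347, Y(9, -17/17))) = (-88562 - 287173)/(-434488 + √((9 - (-17)/17)² + 347²)) = -375735/(-434488 + √((9 - (-17)/17)² + 120409)) = -375735/(-434488 + √((9 - 1*(-1))² + 120409)) = -375735/(-434488 + √((9 + 1)² + 120409)) = -375735/(-434488 + √(10² + 120409)) = -375735/(-434488 + √(100 + 120409)) = -375735/(-434488 + √120509)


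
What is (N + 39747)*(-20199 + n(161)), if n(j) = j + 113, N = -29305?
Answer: -208056850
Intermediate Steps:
n(j) = 113 + j
(N + 39747)*(-20199 + n(161)) = (-29305 + 39747)*(-20199 + (113 + 161)) = 10442*(-20199 + 274) = 10442*(-19925) = -208056850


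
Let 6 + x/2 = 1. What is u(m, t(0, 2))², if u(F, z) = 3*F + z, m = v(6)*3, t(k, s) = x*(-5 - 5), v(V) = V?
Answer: 23716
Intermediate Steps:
x = -10 (x = -12 + 2*1 = -12 + 2 = -10)
t(k, s) = 100 (t(k, s) = -10*(-5 - 5) = -10*(-10) = 100)
m = 18 (m = 6*3 = 18)
u(F, z) = z + 3*F
u(m, t(0, 2))² = (100 + 3*18)² = (100 + 54)² = 154² = 23716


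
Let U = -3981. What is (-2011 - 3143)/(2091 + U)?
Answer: 859/315 ≈ 2.7270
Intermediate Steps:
(-2011 - 3143)/(2091 + U) = (-2011 - 3143)/(2091 - 3981) = -5154/(-1890) = -5154*(-1/1890) = 859/315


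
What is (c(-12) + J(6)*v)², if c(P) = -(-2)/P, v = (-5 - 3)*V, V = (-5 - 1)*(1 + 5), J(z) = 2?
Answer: 11937025/36 ≈ 3.3158e+5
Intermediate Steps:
V = -36 (V = -6*6 = -36)
v = 288 (v = (-5 - 3)*(-36) = -8*(-36) = 288)
c(P) = 2/P
(c(-12) + J(6)*v)² = (2/(-12) + 2*288)² = (2*(-1/12) + 576)² = (-⅙ + 576)² = (3455/6)² = 11937025/36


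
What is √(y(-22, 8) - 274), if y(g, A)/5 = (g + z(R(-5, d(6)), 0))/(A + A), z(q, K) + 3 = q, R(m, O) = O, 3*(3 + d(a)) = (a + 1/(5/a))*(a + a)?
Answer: I*√1095/2 ≈ 16.545*I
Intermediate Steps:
d(a) = -3 + 4*a²/5 (d(a) = -3 + ((a + 1/(5/a))*(a + a))/3 = -3 + ((a + a/5)*(2*a))/3 = -3 + ((6*a/5)*(2*a))/3 = -3 + (12*a²/5)/3 = -3 + 4*a²/5)
z(q, K) = -3 + q
y(g, A) = 5*(114/5 + g)/(2*A) (y(g, A) = 5*((g + (-3 + (-3 + (⅘)*6²)))/(A + A)) = 5*((g + (-3 + (-3 + (⅘)*36)))/((2*A))) = 5*((g + (-3 + (-3 + 144/5)))*(1/(2*A))) = 5*((g + (-3 + 129/5))*(1/(2*A))) = 5*((g + 114/5)*(1/(2*A))) = 5*((114/5 + g)*(1/(2*A))) = 5*((114/5 + g)/(2*A)) = 5*(114/5 + g)/(2*A))
√(y(-22, 8) - 274) = √((½)*(114 + 5*(-22))/8 - 274) = √((½)*(⅛)*(114 - 110) - 274) = √((½)*(⅛)*4 - 274) = √(¼ - 274) = √(-1095/4) = I*√1095/2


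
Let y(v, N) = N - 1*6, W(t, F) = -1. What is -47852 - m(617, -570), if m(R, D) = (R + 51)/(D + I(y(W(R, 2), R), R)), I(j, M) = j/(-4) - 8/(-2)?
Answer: -137571828/2875 ≈ -47851.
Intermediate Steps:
y(v, N) = -6 + N (y(v, N) = N - 6 = -6 + N)
I(j, M) = 4 - j/4 (I(j, M) = j*(-¼) - 8*(-½) = -j/4 + 4 = 4 - j/4)
m(R, D) = (51 + R)/(11/2 + D - R/4) (m(R, D) = (R + 51)/(D + (4 - (-6 + R)/4)) = (51 + R)/(D + (4 + (3/2 - R/4))) = (51 + R)/(D + (11/2 - R/4)) = (51 + R)/(11/2 + D - R/4))
-47852 - m(617, -570) = -47852 - 4*(51 + 617)/(22 - 1*617 + 4*(-570)) = -47852 - 4*668/(22 - 617 - 2280) = -47852 - 4*668/(-2875) = -47852 - 4*(-1)*668/2875 = -47852 - 1*(-2672/2875) = -47852 + 2672/2875 = -137571828/2875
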